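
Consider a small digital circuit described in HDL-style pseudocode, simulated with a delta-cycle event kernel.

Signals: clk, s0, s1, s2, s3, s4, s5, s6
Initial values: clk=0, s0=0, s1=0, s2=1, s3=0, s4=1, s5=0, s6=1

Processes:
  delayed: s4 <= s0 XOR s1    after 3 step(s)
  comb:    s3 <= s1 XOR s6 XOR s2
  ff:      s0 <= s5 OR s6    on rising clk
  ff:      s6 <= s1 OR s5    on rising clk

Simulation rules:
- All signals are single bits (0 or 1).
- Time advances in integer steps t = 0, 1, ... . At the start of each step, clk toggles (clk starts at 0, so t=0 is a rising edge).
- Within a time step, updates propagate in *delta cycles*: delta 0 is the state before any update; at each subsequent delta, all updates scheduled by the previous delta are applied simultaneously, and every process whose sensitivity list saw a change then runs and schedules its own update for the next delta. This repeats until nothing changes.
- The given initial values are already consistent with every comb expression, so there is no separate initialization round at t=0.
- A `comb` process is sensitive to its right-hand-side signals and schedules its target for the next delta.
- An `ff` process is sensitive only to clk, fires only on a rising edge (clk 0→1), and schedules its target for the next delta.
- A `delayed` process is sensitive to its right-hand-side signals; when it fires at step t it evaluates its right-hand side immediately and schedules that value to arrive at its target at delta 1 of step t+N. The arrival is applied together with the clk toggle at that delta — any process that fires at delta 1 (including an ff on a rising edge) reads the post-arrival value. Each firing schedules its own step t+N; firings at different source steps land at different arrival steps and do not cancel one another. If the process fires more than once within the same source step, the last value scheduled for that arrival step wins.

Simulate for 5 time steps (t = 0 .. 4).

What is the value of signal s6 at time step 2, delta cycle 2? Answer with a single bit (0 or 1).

0

t=0 Δ0: clk=0 s0=0 s4=1 s6=1 s1=0 s5=0 s3=0 s2=1
  Δ1: clk:0→1
  Δ2: s0:0→1, s6:1→0
  Δ3: s3:0→1
  (3Δ to stable)
t=1 Δ0: clk=1 s0=1 s4=1 s6=0 s1=0 s5=0 s3=1 s2=1
  Δ1: clk:1→0
  (1Δ to stable)
t=2 Δ0: clk=0 s0=1 s4=1 s6=0 s1=0 s5=0 s3=1 s2=1
  Δ1: clk:0→1
  Δ2: s0:1→0
  (2Δ to stable)
t=3 Δ0: clk=1 s0=0 s4=1 s6=0 s1=0 s5=0 s3=1 s2=1
  Δ1: clk:1→0
  (1Δ to stable)
t=4 Δ0: clk=0 s0=0 s4=1 s6=0 s1=0 s5=0 s3=1 s2=1
  Δ1: clk:0→1
  (1Δ to stable)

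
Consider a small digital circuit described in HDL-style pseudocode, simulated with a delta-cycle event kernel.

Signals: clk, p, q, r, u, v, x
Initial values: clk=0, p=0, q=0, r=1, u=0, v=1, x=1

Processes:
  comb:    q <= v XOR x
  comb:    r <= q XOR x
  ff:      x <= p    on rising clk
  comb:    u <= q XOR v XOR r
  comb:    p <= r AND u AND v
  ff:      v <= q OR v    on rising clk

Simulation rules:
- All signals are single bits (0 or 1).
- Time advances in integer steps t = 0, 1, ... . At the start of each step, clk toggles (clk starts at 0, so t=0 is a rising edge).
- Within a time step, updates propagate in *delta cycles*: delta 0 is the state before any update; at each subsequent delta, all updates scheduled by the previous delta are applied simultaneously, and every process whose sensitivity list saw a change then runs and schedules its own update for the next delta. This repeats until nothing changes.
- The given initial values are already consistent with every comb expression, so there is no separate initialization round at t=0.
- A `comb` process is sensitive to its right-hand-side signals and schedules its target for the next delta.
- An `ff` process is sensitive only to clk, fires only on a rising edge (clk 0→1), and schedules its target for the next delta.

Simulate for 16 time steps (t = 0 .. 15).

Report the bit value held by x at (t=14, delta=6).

t=0 Δ0: clk=0 r=1 p=0 v=1 x=1 q=0 u=0
  Δ1: clk:0→1
  Δ2: x:1→0
  Δ3: r:1→0, q:0→1
  Δ4: r:0→1
  Δ5: u:0→1
  Δ6: p:0→1
  (6Δ to stable)
t=1 Δ0: clk=1 r=1 p=1 v=1 x=0 q=1 u=1
  Δ1: clk:1→0
  (1Δ to stable)
t=2 Δ0: clk=0 r=1 p=1 v=1 x=0 q=1 u=1
  Δ1: clk:0→1
  Δ2: x:0→1
  Δ3: r:1→0, q:1→0
  Δ4: r:0→1, p:1→0
  Δ5: p:0→1, u:1→0
  Δ6: p:1→0
  (6Δ to stable)
t=3 Δ0: clk=1 r=1 p=0 v=1 x=1 q=0 u=0
  Δ1: clk:1→0
  (1Δ to stable)
t=4 Δ0: clk=0 r=1 p=0 v=1 x=1 q=0 u=0
  Δ1: clk:0→1
  Δ2: x:1→0
  Δ3: r:1→0, q:0→1
  Δ4: r:0→1
  Δ5: u:0→1
  Δ6: p:0→1
  (6Δ to stable)
t=5 Δ0: clk=1 r=1 p=1 v=1 x=0 q=1 u=1
  Δ1: clk:1→0
  (1Δ to stable)
t=6 Δ0: clk=0 r=1 p=1 v=1 x=0 q=1 u=1
  Δ1: clk:0→1
  Δ2: x:0→1
  Δ3: r:1→0, q:1→0
  Δ4: r:0→1, p:1→0
  Δ5: p:0→1, u:1→0
  Δ6: p:1→0
  (6Δ to stable)
t=7 Δ0: clk=1 r=1 p=0 v=1 x=1 q=0 u=0
  Δ1: clk:1→0
  (1Δ to stable)
t=8 Δ0: clk=0 r=1 p=0 v=1 x=1 q=0 u=0
  Δ1: clk:0→1
  Δ2: x:1→0
  Δ3: r:1→0, q:0→1
  Δ4: r:0→1
  Δ5: u:0→1
  Δ6: p:0→1
  (6Δ to stable)
t=9 Δ0: clk=1 r=1 p=1 v=1 x=0 q=1 u=1
  Δ1: clk:1→0
  (1Δ to stable)
t=10 Δ0: clk=0 r=1 p=1 v=1 x=0 q=1 u=1
  Δ1: clk:0→1
  Δ2: x:0→1
  Δ3: r:1→0, q:1→0
  Δ4: r:0→1, p:1→0
  Δ5: p:0→1, u:1→0
  Δ6: p:1→0
  (6Δ to stable)
t=11 Δ0: clk=1 r=1 p=0 v=1 x=1 q=0 u=0
  Δ1: clk:1→0
  (1Δ to stable)
t=12 Δ0: clk=0 r=1 p=0 v=1 x=1 q=0 u=0
  Δ1: clk:0→1
  Δ2: x:1→0
  Δ3: r:1→0, q:0→1
  Δ4: r:0→1
  Δ5: u:0→1
  Δ6: p:0→1
  (6Δ to stable)
t=13 Δ0: clk=1 r=1 p=1 v=1 x=0 q=1 u=1
  Δ1: clk:1→0
  (1Δ to stable)
t=14 Δ0: clk=0 r=1 p=1 v=1 x=0 q=1 u=1
  Δ1: clk:0→1
  Δ2: x:0→1
  Δ3: r:1→0, q:1→0
  Δ4: r:0→1, p:1→0
  Δ5: p:0→1, u:1→0
  Δ6: p:1→0
  (6Δ to stable)
t=15 Δ0: clk=1 r=1 p=0 v=1 x=1 q=0 u=0
  Δ1: clk:1→0
  (1Δ to stable)

1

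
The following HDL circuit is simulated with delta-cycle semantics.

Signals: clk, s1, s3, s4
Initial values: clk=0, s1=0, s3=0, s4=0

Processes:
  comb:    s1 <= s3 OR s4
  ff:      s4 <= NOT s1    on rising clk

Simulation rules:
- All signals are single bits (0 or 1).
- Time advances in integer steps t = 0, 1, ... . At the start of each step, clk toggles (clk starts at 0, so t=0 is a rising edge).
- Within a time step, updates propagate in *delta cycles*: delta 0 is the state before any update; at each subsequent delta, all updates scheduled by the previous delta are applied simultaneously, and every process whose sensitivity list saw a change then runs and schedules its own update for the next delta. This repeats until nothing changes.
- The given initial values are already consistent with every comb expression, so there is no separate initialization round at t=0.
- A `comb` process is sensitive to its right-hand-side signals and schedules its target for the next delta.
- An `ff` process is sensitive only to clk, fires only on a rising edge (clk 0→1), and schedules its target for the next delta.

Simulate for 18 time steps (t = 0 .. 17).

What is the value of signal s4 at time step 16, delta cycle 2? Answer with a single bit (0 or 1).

1

t=0 Δ0: s3=0 s1=0 clk=0 s4=0
  Δ1: clk:0→1
  Δ2: s4:0→1
  Δ3: s1:0→1
  (3Δ to stable)
t=1 Δ0: s3=0 s1=1 clk=1 s4=1
  Δ1: clk:1→0
  (1Δ to stable)
t=2 Δ0: s3=0 s1=1 clk=0 s4=1
  Δ1: clk:0→1
  Δ2: s4:1→0
  Δ3: s1:1→0
  (3Δ to stable)
t=3 Δ0: s3=0 s1=0 clk=1 s4=0
  Δ1: clk:1→0
  (1Δ to stable)
t=4 Δ0: s3=0 s1=0 clk=0 s4=0
  Δ1: clk:0→1
  Δ2: s4:0→1
  Δ3: s1:0→1
  (3Δ to stable)
t=5 Δ0: s3=0 s1=1 clk=1 s4=1
  Δ1: clk:1→0
  (1Δ to stable)
t=6 Δ0: s3=0 s1=1 clk=0 s4=1
  Δ1: clk:0→1
  Δ2: s4:1→0
  Δ3: s1:1→0
  (3Δ to stable)
t=7 Δ0: s3=0 s1=0 clk=1 s4=0
  Δ1: clk:1→0
  (1Δ to stable)
t=8 Δ0: s3=0 s1=0 clk=0 s4=0
  Δ1: clk:0→1
  Δ2: s4:0→1
  Δ3: s1:0→1
  (3Δ to stable)
t=9 Δ0: s3=0 s1=1 clk=1 s4=1
  Δ1: clk:1→0
  (1Δ to stable)
t=10 Δ0: s3=0 s1=1 clk=0 s4=1
  Δ1: clk:0→1
  Δ2: s4:1→0
  Δ3: s1:1→0
  (3Δ to stable)
t=11 Δ0: s3=0 s1=0 clk=1 s4=0
  Δ1: clk:1→0
  (1Δ to stable)
t=12 Δ0: s3=0 s1=0 clk=0 s4=0
  Δ1: clk:0→1
  Δ2: s4:0→1
  Δ3: s1:0→1
  (3Δ to stable)
t=13 Δ0: s3=0 s1=1 clk=1 s4=1
  Δ1: clk:1→0
  (1Δ to stable)
t=14 Δ0: s3=0 s1=1 clk=0 s4=1
  Δ1: clk:0→1
  Δ2: s4:1→0
  Δ3: s1:1→0
  (3Δ to stable)
t=15 Δ0: s3=0 s1=0 clk=1 s4=0
  Δ1: clk:1→0
  (1Δ to stable)
t=16 Δ0: s3=0 s1=0 clk=0 s4=0
  Δ1: clk:0→1
  Δ2: s4:0→1
  Δ3: s1:0→1
  (3Δ to stable)
t=17 Δ0: s3=0 s1=1 clk=1 s4=1
  Δ1: clk:1→0
  (1Δ to stable)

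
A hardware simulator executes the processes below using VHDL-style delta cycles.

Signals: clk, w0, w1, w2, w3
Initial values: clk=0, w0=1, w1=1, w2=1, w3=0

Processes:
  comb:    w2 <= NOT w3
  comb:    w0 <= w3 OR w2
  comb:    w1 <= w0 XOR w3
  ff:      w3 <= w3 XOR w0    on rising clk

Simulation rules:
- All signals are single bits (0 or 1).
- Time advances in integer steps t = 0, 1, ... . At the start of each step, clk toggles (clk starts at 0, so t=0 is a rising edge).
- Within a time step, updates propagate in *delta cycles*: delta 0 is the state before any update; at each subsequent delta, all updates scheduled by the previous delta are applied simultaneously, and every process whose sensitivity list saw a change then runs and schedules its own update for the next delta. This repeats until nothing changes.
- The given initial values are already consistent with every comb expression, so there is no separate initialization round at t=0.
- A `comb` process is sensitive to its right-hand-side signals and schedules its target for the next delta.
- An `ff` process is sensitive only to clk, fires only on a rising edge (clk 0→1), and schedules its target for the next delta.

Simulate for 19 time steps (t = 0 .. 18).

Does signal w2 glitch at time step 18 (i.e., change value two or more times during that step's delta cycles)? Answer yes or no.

[bits: w0,w2,w3,w1,clk]
t=0: Δ0=11010 Δ1=11011 Δ2=11111 Δ3=10101 | 3Δ
t=1: Δ0=10101 Δ1=10100 | 1Δ
t=2: Δ0=10100 Δ1=10101 Δ2=10001 Δ3=01011 Δ4=11001 Δ5=11011 | 5Δ
t=3: Δ0=11011 Δ1=11010 | 1Δ
t=4: Δ0=11010 Δ1=11011 Δ2=11111 Δ3=10101 | 3Δ
t=5: Δ0=10101 Δ1=10100 | 1Δ
t=6: Δ0=10100 Δ1=10101 Δ2=10001 Δ3=01011 Δ4=11001 Δ5=11011 | 5Δ
t=7: Δ0=11011 Δ1=11010 | 1Δ
t=8: Δ0=11010 Δ1=11011 Δ2=11111 Δ3=10101 | 3Δ
t=9: Δ0=10101 Δ1=10100 | 1Δ
t=10: Δ0=10100 Δ1=10101 Δ2=10001 Δ3=01011 Δ4=11001 Δ5=11011 | 5Δ
t=11: Δ0=11011 Δ1=11010 | 1Δ
t=12: Δ0=11010 Δ1=11011 Δ2=11111 Δ3=10101 | 3Δ
t=13: Δ0=10101 Δ1=10100 | 1Δ
t=14: Δ0=10100 Δ1=10101 Δ2=10001 Δ3=01011 Δ4=11001 Δ5=11011 | 5Δ
t=15: Δ0=11011 Δ1=11010 | 1Δ
t=16: Δ0=11010 Δ1=11011 Δ2=11111 Δ3=10101 | 3Δ
t=17: Δ0=10101 Δ1=10100 | 1Δ
t=18: Δ0=10100 Δ1=10101 Δ2=10001 Δ3=01011 Δ4=11001 Δ5=11011 | 5Δ

no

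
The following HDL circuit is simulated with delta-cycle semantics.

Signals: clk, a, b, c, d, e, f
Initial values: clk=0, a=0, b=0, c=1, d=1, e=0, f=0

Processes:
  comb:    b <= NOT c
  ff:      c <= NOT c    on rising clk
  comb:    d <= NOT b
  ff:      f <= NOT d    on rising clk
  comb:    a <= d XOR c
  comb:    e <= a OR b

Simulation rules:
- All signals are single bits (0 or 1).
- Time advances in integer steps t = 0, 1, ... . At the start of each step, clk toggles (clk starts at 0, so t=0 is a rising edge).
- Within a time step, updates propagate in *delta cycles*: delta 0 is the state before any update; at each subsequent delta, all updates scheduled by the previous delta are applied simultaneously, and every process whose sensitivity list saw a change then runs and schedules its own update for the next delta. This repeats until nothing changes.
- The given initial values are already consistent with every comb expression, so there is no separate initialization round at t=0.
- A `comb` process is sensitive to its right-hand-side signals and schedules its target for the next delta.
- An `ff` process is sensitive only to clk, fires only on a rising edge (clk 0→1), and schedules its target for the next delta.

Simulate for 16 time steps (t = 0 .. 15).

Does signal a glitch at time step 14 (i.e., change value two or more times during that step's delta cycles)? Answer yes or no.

[bits: d,a,c,f,b,clk,e]
t=0: Δ0=1010000 Δ1=1010010 Δ2=1000010 Δ3=1100110 Δ4=0100111 Δ5=0000111 | 5Δ
t=1: Δ0=0000111 Δ1=0000101 | 1Δ
t=2: Δ0=0000101 Δ1=0000111 Δ2=0011111 Δ3=0111011 Δ4=1111011 Δ5=1011011 Δ6=1011010 | 6Δ
t=3: Δ0=1011010 Δ1=1011000 | 1Δ
t=4: Δ0=1011000 Δ1=1011010 Δ2=1000010 Δ3=1100110 Δ4=0100111 Δ5=0000111 | 5Δ
t=5: Δ0=0000111 Δ1=0000101 | 1Δ
t=6: Δ0=0000101 Δ1=0000111 Δ2=0011111 Δ3=0111011 Δ4=1111011 Δ5=1011011 Δ6=1011010 | 6Δ
t=7: Δ0=1011010 Δ1=1011000 | 1Δ
t=8: Δ0=1011000 Δ1=1011010 Δ2=1000010 Δ3=1100110 Δ4=0100111 Δ5=0000111 | 5Δ
t=9: Δ0=0000111 Δ1=0000101 | 1Δ
t=10: Δ0=0000101 Δ1=0000111 Δ2=0011111 Δ3=0111011 Δ4=1111011 Δ5=1011011 Δ6=1011010 | 6Δ
t=11: Δ0=1011010 Δ1=1011000 | 1Δ
t=12: Δ0=1011000 Δ1=1011010 Δ2=1000010 Δ3=1100110 Δ4=0100111 Δ5=0000111 | 5Δ
t=13: Δ0=0000111 Δ1=0000101 | 1Δ
t=14: Δ0=0000101 Δ1=0000111 Δ2=0011111 Δ3=0111011 Δ4=1111011 Δ5=1011011 Δ6=1011010 | 6Δ
t=15: Δ0=1011010 Δ1=1011000 | 1Δ

yes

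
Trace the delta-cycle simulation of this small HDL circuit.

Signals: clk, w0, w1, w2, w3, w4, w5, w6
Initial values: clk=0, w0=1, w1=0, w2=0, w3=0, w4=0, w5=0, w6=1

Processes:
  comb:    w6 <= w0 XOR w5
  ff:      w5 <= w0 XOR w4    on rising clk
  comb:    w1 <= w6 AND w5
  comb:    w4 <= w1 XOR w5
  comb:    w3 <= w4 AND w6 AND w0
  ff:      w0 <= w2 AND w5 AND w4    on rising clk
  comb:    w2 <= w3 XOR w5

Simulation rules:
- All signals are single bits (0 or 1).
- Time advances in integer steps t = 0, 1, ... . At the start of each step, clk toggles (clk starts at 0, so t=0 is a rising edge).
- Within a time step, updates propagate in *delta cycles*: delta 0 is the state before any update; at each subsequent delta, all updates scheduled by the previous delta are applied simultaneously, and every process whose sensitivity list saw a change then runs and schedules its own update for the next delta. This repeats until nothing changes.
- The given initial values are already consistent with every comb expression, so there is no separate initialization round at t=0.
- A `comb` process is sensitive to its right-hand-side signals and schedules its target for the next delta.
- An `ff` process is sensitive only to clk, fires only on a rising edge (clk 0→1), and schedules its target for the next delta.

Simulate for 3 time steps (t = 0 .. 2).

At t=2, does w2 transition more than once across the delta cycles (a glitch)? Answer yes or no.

no

[bits: w0,w1,w5,w6,w3,w2,clk,w4]
t=0: Δ0=10010000 Δ1=10010010 Δ2=00110010 Δ3=01110111 Δ4=01110110 | 4Δ
t=1: Δ0=01110110 Δ1=01110100 | 1Δ
t=2: Δ0=01110100 Δ1=01110110 Δ2=01010110 Δ3=00000011 Δ4=00000010 | 4Δ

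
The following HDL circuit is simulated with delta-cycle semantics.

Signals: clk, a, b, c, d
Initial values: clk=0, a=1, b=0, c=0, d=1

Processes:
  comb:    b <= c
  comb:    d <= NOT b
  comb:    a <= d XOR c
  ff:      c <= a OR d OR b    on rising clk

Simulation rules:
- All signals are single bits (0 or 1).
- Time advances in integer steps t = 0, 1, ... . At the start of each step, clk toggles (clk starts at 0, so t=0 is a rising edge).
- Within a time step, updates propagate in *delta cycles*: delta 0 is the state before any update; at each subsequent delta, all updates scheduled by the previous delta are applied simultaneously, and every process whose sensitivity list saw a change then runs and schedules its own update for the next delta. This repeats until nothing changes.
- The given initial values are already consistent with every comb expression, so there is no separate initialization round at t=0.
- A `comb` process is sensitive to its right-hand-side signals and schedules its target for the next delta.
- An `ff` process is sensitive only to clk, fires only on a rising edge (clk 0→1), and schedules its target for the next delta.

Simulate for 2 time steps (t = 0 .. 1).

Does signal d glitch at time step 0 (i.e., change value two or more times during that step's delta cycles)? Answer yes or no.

no

t=0 Δ0: b=0 clk=0 a=1 c=0 d=1
  Δ1: clk:0→1
  Δ2: c:0→1
  Δ3: b:0→1, a:1→0
  Δ4: d:1→0
  Δ5: a:0→1
  (5Δ to stable)
t=1 Δ0: b=1 clk=1 a=1 c=1 d=0
  Δ1: clk:1→0
  (1Δ to stable)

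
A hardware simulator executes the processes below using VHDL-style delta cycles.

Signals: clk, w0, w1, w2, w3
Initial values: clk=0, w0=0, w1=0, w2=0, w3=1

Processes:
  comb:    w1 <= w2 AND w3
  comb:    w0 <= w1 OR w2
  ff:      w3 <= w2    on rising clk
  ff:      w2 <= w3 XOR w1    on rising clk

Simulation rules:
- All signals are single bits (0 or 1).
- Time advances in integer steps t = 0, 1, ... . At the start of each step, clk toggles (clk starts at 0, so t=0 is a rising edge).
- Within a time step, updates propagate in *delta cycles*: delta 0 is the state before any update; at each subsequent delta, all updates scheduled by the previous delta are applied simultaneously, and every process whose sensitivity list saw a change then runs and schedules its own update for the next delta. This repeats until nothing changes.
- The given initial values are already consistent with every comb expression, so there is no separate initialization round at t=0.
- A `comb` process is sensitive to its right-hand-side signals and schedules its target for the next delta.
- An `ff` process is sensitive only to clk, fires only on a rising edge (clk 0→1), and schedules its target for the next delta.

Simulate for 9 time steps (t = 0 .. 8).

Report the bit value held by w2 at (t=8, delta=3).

[bits: w3,w1,clk,w2,w0]
t=0: Δ0=10000 Δ1=10100 Δ2=00110 Δ3=00111 | 3Δ
t=1: Δ0=00111 Δ1=00011 | 1Δ
t=2: Δ0=00011 Δ1=00111 Δ2=10101 Δ3=10100 | 3Δ
t=3: Δ0=10100 Δ1=10000 | 1Δ
t=4: Δ0=10000 Δ1=10100 Δ2=00110 Δ3=00111 | 3Δ
t=5: Δ0=00111 Δ1=00011 | 1Δ
t=6: Δ0=00011 Δ1=00111 Δ2=10101 Δ3=10100 | 3Δ
t=7: Δ0=10100 Δ1=10000 | 1Δ
t=8: Δ0=10000 Δ1=10100 Δ2=00110 Δ3=00111 | 3Δ

1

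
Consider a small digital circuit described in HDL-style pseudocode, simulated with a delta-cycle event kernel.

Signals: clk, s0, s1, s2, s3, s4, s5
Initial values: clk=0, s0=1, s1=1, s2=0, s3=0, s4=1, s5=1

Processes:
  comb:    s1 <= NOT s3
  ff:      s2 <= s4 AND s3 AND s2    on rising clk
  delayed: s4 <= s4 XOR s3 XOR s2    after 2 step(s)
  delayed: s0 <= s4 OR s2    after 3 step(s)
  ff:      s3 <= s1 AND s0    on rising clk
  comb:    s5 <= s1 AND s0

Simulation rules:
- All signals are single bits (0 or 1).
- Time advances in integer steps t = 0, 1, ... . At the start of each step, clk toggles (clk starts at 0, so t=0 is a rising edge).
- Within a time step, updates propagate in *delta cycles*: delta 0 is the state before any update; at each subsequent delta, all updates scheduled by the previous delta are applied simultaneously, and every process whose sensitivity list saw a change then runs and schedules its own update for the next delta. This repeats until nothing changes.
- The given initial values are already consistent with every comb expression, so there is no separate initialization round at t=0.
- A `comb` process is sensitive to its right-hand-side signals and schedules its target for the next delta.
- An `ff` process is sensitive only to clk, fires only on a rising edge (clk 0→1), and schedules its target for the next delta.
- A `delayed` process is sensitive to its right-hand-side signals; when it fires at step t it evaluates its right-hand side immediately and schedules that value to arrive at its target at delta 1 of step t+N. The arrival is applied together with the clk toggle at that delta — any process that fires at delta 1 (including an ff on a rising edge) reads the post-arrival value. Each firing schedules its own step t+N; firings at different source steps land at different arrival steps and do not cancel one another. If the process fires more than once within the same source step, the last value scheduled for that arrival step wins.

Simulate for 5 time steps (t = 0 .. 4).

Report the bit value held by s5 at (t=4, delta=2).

[bits: s5,s0,s3,clk,s4,s1,s2]
t=0: Δ0=1100110 Δ1=1101110 Δ2=1111110 Δ3=1111100 Δ4=0111100 | 4Δ
t=1: Δ0=0111100 Δ1=0110100 | 1Δ
t=2: Δ0=0110100 Δ1=0111000 Δ2=0101000 Δ3=0101010 Δ4=1101010 | 4Δ
t=3: Δ0=1101010 Δ1=1100010 | 1Δ
t=4: Δ0=1100010 Δ1=1101010 Δ2=1111010 Δ3=1111000 Δ4=0111000 | 4Δ

1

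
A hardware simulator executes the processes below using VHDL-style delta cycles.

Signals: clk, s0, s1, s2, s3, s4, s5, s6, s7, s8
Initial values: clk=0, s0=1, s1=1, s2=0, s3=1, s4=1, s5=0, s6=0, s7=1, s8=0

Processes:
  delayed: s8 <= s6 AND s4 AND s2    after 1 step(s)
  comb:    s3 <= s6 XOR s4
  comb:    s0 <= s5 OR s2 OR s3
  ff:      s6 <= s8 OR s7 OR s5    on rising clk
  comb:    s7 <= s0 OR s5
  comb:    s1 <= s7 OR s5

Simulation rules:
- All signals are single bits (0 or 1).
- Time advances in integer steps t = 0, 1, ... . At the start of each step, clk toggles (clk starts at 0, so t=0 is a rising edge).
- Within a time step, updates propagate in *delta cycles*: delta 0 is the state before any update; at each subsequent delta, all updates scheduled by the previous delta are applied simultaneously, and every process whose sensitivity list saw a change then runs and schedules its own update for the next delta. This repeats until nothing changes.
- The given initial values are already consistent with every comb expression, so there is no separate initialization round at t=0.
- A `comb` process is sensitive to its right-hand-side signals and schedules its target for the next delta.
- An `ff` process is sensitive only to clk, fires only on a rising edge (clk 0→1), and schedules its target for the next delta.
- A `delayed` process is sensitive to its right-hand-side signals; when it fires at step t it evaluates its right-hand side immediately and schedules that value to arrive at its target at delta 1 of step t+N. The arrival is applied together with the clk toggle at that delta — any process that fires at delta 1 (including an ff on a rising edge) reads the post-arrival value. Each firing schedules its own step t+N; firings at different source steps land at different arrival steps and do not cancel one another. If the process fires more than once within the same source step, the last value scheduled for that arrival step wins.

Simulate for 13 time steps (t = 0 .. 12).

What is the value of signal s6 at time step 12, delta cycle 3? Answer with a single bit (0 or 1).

t=0 Δ0: s4=1 s1=1 clk=0 s6=0 s3=1 s8=0 s7=1 s2=0 s5=0 s0=1
  Δ1: clk:0→1
  Δ2: s6:0→1
  Δ3: s3:1→0
  Δ4: s0:1→0
  Δ5: s7:1→0
  Δ6: s1:1→0
  (6Δ to stable)
t=1 Δ0: s4=1 s1=0 clk=1 s6=1 s3=0 s8=0 s7=0 s2=0 s5=0 s0=0
  Δ1: clk:1→0
  (1Δ to stable)
t=2 Δ0: s4=1 s1=0 clk=0 s6=1 s3=0 s8=0 s7=0 s2=0 s5=0 s0=0
  Δ1: clk:0→1
  Δ2: s6:1→0
  Δ3: s3:0→1
  Δ4: s0:0→1
  Δ5: s7:0→1
  Δ6: s1:0→1
  (6Δ to stable)
t=3 Δ0: s4=1 s1=1 clk=1 s6=0 s3=1 s8=0 s7=1 s2=0 s5=0 s0=1
  Δ1: clk:1→0
  (1Δ to stable)
t=4 Δ0: s4=1 s1=1 clk=0 s6=0 s3=1 s8=0 s7=1 s2=0 s5=0 s0=1
  Δ1: clk:0→1
  Δ2: s6:0→1
  Δ3: s3:1→0
  Δ4: s0:1→0
  Δ5: s7:1→0
  Δ6: s1:1→0
  (6Δ to stable)
t=5 Δ0: s4=1 s1=0 clk=1 s6=1 s3=0 s8=0 s7=0 s2=0 s5=0 s0=0
  Δ1: clk:1→0
  (1Δ to stable)
t=6 Δ0: s4=1 s1=0 clk=0 s6=1 s3=0 s8=0 s7=0 s2=0 s5=0 s0=0
  Δ1: clk:0→1
  Δ2: s6:1→0
  Δ3: s3:0→1
  Δ4: s0:0→1
  Δ5: s7:0→1
  Δ6: s1:0→1
  (6Δ to stable)
t=7 Δ0: s4=1 s1=1 clk=1 s6=0 s3=1 s8=0 s7=1 s2=0 s5=0 s0=1
  Δ1: clk:1→0
  (1Δ to stable)
t=8 Δ0: s4=1 s1=1 clk=0 s6=0 s3=1 s8=0 s7=1 s2=0 s5=0 s0=1
  Δ1: clk:0→1
  Δ2: s6:0→1
  Δ3: s3:1→0
  Δ4: s0:1→0
  Δ5: s7:1→0
  Δ6: s1:1→0
  (6Δ to stable)
t=9 Δ0: s4=1 s1=0 clk=1 s6=1 s3=0 s8=0 s7=0 s2=0 s5=0 s0=0
  Δ1: clk:1→0
  (1Δ to stable)
t=10 Δ0: s4=1 s1=0 clk=0 s6=1 s3=0 s8=0 s7=0 s2=0 s5=0 s0=0
  Δ1: clk:0→1
  Δ2: s6:1→0
  Δ3: s3:0→1
  Δ4: s0:0→1
  Δ5: s7:0→1
  Δ6: s1:0→1
  (6Δ to stable)
t=11 Δ0: s4=1 s1=1 clk=1 s6=0 s3=1 s8=0 s7=1 s2=0 s5=0 s0=1
  Δ1: clk:1→0
  (1Δ to stable)
t=12 Δ0: s4=1 s1=1 clk=0 s6=0 s3=1 s8=0 s7=1 s2=0 s5=0 s0=1
  Δ1: clk:0→1
  Δ2: s6:0→1
  Δ3: s3:1→0
  Δ4: s0:1→0
  Δ5: s7:1→0
  Δ6: s1:1→0
  (6Δ to stable)

1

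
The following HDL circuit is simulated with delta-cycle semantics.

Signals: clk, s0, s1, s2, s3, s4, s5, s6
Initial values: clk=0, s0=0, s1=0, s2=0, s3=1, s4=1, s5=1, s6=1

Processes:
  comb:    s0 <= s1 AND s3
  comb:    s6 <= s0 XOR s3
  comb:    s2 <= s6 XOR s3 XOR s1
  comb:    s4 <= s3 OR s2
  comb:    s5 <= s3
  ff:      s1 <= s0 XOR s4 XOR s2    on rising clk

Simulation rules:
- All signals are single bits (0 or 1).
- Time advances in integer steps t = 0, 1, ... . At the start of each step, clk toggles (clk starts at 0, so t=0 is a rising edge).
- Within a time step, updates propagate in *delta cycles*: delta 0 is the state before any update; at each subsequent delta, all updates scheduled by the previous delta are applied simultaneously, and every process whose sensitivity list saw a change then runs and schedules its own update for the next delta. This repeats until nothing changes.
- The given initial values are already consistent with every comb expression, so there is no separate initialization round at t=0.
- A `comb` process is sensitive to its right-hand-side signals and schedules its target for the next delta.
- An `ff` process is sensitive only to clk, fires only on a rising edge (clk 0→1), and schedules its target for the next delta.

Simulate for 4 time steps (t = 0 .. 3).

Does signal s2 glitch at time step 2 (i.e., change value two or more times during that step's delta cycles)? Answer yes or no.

yes

t=0 Δ0: s2=0 s1=0 s5=1 clk=0 s3=1 s4=1 s0=0 s6=1
  Δ1: clk:0→1
  Δ2: s1:0→1
  Δ3: s2:0→1, s0:0→1
  Δ4: s6:1→0
  Δ5: s2:1→0
  (5Δ to stable)
t=1 Δ0: s2=0 s1=1 s5=1 clk=1 s3=1 s4=1 s0=1 s6=0
  Δ1: clk:1→0
  (1Δ to stable)
t=2 Δ0: s2=0 s1=1 s5=1 clk=0 s3=1 s4=1 s0=1 s6=0
  Δ1: clk:0→1
  Δ2: s1:1→0
  Δ3: s2:0→1, s0:1→0
  Δ4: s6:0→1
  Δ5: s2:1→0
  (5Δ to stable)
t=3 Δ0: s2=0 s1=0 s5=1 clk=1 s3=1 s4=1 s0=0 s6=1
  Δ1: clk:1→0
  (1Δ to stable)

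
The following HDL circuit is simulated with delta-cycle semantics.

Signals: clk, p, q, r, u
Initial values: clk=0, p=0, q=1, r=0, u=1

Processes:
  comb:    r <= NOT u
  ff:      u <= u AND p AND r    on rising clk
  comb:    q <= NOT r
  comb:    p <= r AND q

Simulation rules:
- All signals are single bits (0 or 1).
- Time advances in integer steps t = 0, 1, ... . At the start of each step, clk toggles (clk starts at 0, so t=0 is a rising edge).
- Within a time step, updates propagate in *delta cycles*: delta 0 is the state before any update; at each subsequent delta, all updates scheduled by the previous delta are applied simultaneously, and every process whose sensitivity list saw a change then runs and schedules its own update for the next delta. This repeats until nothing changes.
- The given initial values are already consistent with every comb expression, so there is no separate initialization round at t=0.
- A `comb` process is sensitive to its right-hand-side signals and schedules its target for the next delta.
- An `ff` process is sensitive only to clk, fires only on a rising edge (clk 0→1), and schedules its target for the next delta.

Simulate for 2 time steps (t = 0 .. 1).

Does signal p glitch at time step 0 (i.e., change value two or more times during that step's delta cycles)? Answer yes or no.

yes

t0.Δ0 q=1 clk=0 r=0 p=0 u=1
t0.Δ1 q=1 clk=1 r=0 p=0 u=1
t0.Δ2 q=1 clk=1 r=0 p=0 u=0
t0.Δ3 q=1 clk=1 r=1 p=0 u=0
t0.Δ4 q=0 clk=1 r=1 p=1 u=0
t0.Δ5 q=0 clk=1 r=1 p=0 u=0
t1.Δ0 q=0 clk=1 r=1 p=0 u=0
t1.Δ1 q=0 clk=0 r=1 p=0 u=0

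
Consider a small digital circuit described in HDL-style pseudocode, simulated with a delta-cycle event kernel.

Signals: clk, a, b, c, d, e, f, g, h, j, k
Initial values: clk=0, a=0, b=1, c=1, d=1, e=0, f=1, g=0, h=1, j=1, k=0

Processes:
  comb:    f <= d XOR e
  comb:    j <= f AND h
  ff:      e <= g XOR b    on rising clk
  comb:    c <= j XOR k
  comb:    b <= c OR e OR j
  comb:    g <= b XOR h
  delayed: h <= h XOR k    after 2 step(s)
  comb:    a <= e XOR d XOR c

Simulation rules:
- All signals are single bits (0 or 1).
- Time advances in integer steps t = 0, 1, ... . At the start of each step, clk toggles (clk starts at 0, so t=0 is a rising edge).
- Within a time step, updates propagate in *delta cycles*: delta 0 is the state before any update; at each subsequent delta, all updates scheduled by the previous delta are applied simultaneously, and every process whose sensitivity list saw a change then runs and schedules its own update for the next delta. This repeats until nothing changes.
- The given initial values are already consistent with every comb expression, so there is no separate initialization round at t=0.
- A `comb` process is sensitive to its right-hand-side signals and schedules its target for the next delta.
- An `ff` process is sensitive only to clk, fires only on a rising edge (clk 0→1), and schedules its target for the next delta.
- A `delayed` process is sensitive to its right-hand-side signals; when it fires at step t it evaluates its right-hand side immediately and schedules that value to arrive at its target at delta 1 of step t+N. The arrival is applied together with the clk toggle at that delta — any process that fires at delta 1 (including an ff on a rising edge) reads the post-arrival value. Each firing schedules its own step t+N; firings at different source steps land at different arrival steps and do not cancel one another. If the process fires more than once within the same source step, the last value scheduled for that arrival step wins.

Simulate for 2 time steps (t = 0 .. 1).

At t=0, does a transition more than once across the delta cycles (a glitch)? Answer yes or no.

yes

t0.Δ0 e=0 j=1 clk=0 g=0 b=1 d=1 k=0 a=0 f=1 h=1 c=1
t0.Δ1 e=0 j=1 clk=1 g=0 b=1 d=1 k=0 a=0 f=1 h=1 c=1
t0.Δ2 e=1 j=1 clk=1 g=0 b=1 d=1 k=0 a=0 f=1 h=1 c=1
t0.Δ3 e=1 j=1 clk=1 g=0 b=1 d=1 k=0 a=1 f=0 h=1 c=1
t0.Δ4 e=1 j=0 clk=1 g=0 b=1 d=1 k=0 a=1 f=0 h=1 c=1
t0.Δ5 e=1 j=0 clk=1 g=0 b=1 d=1 k=0 a=1 f=0 h=1 c=0
t0.Δ6 e=1 j=0 clk=1 g=0 b=1 d=1 k=0 a=0 f=0 h=1 c=0
t1.Δ0 e=1 j=0 clk=1 g=0 b=1 d=1 k=0 a=0 f=0 h=1 c=0
t1.Δ1 e=1 j=0 clk=0 g=0 b=1 d=1 k=0 a=0 f=0 h=1 c=0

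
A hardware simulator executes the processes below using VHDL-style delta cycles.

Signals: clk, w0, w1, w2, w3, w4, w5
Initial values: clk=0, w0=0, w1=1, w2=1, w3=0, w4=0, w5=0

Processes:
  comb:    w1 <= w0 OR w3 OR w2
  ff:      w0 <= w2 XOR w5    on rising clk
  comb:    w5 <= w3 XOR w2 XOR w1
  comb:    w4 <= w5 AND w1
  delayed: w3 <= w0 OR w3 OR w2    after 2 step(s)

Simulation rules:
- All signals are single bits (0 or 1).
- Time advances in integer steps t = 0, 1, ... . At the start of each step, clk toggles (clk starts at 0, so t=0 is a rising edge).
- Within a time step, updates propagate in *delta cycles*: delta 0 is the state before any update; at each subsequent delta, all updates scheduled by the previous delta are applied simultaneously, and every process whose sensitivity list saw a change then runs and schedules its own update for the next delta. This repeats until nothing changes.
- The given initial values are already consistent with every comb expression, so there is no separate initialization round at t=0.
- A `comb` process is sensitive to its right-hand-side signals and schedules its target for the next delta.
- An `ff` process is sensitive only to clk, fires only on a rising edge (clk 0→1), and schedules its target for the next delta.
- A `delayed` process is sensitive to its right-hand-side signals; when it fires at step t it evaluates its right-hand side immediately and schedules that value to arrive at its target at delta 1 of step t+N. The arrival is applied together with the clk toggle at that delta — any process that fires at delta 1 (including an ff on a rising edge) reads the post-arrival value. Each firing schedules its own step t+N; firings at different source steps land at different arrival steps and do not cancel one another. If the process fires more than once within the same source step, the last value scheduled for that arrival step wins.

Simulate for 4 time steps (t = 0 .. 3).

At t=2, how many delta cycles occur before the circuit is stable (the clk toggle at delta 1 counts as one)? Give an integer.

3

t=0 Δ0: w1=1 clk=0 w5=0 w4=0 w0=0 w3=0 w2=1
  Δ1: clk:0→1
  Δ2: w0:0→1
  (2Δ to stable)
t=1 Δ0: w1=1 clk=1 w5=0 w4=0 w0=1 w3=0 w2=1
  Δ1: clk:1→0
  (1Δ to stable)
t=2 Δ0: w1=1 clk=0 w5=0 w4=0 w0=1 w3=0 w2=1
  Δ1: clk:0→1, w3:0→1
  Δ2: w5:0→1
  Δ3: w4:0→1
  (3Δ to stable)
t=3 Δ0: w1=1 clk=1 w5=1 w4=1 w0=1 w3=1 w2=1
  Δ1: clk:1→0
  (1Δ to stable)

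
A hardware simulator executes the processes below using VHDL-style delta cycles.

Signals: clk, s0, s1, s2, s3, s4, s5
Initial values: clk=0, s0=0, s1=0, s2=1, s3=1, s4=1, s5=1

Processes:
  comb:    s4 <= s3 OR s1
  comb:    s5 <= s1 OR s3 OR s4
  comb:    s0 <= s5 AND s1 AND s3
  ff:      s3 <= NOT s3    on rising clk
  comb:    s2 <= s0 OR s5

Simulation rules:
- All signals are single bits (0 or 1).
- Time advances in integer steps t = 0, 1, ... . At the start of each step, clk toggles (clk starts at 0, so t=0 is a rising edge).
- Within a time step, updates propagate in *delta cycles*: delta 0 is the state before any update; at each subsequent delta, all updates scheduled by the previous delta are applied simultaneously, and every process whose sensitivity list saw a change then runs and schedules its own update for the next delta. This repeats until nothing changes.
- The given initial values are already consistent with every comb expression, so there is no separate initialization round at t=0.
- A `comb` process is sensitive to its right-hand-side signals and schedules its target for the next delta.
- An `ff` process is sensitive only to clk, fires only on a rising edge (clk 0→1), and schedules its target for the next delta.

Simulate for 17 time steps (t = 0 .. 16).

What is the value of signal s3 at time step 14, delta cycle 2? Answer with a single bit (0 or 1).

1

t0.Δ0 s5=1 clk=0 s3=1 s2=1 s1=0 s0=0 s4=1
t0.Δ1 s5=1 clk=1 s3=1 s2=1 s1=0 s0=0 s4=1
t0.Δ2 s5=1 clk=1 s3=0 s2=1 s1=0 s0=0 s4=1
t0.Δ3 s5=1 clk=1 s3=0 s2=1 s1=0 s0=0 s4=0
t0.Δ4 s5=0 clk=1 s3=0 s2=1 s1=0 s0=0 s4=0
t0.Δ5 s5=0 clk=1 s3=0 s2=0 s1=0 s0=0 s4=0
t1.Δ0 s5=0 clk=1 s3=0 s2=0 s1=0 s0=0 s4=0
t1.Δ1 s5=0 clk=0 s3=0 s2=0 s1=0 s0=0 s4=0
t2.Δ0 s5=0 clk=0 s3=0 s2=0 s1=0 s0=0 s4=0
t2.Δ1 s5=0 clk=1 s3=0 s2=0 s1=0 s0=0 s4=0
t2.Δ2 s5=0 clk=1 s3=1 s2=0 s1=0 s0=0 s4=0
t2.Δ3 s5=1 clk=1 s3=1 s2=0 s1=0 s0=0 s4=1
t2.Δ4 s5=1 clk=1 s3=1 s2=1 s1=0 s0=0 s4=1
t3.Δ0 s5=1 clk=1 s3=1 s2=1 s1=0 s0=0 s4=1
t3.Δ1 s5=1 clk=0 s3=1 s2=1 s1=0 s0=0 s4=1
t4.Δ0 s5=1 clk=0 s3=1 s2=1 s1=0 s0=0 s4=1
t4.Δ1 s5=1 clk=1 s3=1 s2=1 s1=0 s0=0 s4=1
t4.Δ2 s5=1 clk=1 s3=0 s2=1 s1=0 s0=0 s4=1
t4.Δ3 s5=1 clk=1 s3=0 s2=1 s1=0 s0=0 s4=0
t4.Δ4 s5=0 clk=1 s3=0 s2=1 s1=0 s0=0 s4=0
t4.Δ5 s5=0 clk=1 s3=0 s2=0 s1=0 s0=0 s4=0
t5.Δ0 s5=0 clk=1 s3=0 s2=0 s1=0 s0=0 s4=0
t5.Δ1 s5=0 clk=0 s3=0 s2=0 s1=0 s0=0 s4=0
t6.Δ0 s5=0 clk=0 s3=0 s2=0 s1=0 s0=0 s4=0
t6.Δ1 s5=0 clk=1 s3=0 s2=0 s1=0 s0=0 s4=0
t6.Δ2 s5=0 clk=1 s3=1 s2=0 s1=0 s0=0 s4=0
t6.Δ3 s5=1 clk=1 s3=1 s2=0 s1=0 s0=0 s4=1
t6.Δ4 s5=1 clk=1 s3=1 s2=1 s1=0 s0=0 s4=1
t7.Δ0 s5=1 clk=1 s3=1 s2=1 s1=0 s0=0 s4=1
t7.Δ1 s5=1 clk=0 s3=1 s2=1 s1=0 s0=0 s4=1
t8.Δ0 s5=1 clk=0 s3=1 s2=1 s1=0 s0=0 s4=1
t8.Δ1 s5=1 clk=1 s3=1 s2=1 s1=0 s0=0 s4=1
t8.Δ2 s5=1 clk=1 s3=0 s2=1 s1=0 s0=0 s4=1
t8.Δ3 s5=1 clk=1 s3=0 s2=1 s1=0 s0=0 s4=0
t8.Δ4 s5=0 clk=1 s3=0 s2=1 s1=0 s0=0 s4=0
t8.Δ5 s5=0 clk=1 s3=0 s2=0 s1=0 s0=0 s4=0
t9.Δ0 s5=0 clk=1 s3=0 s2=0 s1=0 s0=0 s4=0
t9.Δ1 s5=0 clk=0 s3=0 s2=0 s1=0 s0=0 s4=0
t10.Δ0 s5=0 clk=0 s3=0 s2=0 s1=0 s0=0 s4=0
t10.Δ1 s5=0 clk=1 s3=0 s2=0 s1=0 s0=0 s4=0
t10.Δ2 s5=0 clk=1 s3=1 s2=0 s1=0 s0=0 s4=0
t10.Δ3 s5=1 clk=1 s3=1 s2=0 s1=0 s0=0 s4=1
t10.Δ4 s5=1 clk=1 s3=1 s2=1 s1=0 s0=0 s4=1
t11.Δ0 s5=1 clk=1 s3=1 s2=1 s1=0 s0=0 s4=1
t11.Δ1 s5=1 clk=0 s3=1 s2=1 s1=0 s0=0 s4=1
t12.Δ0 s5=1 clk=0 s3=1 s2=1 s1=0 s0=0 s4=1
t12.Δ1 s5=1 clk=1 s3=1 s2=1 s1=0 s0=0 s4=1
t12.Δ2 s5=1 clk=1 s3=0 s2=1 s1=0 s0=0 s4=1
t12.Δ3 s5=1 clk=1 s3=0 s2=1 s1=0 s0=0 s4=0
t12.Δ4 s5=0 clk=1 s3=0 s2=1 s1=0 s0=0 s4=0
t12.Δ5 s5=0 clk=1 s3=0 s2=0 s1=0 s0=0 s4=0
t13.Δ0 s5=0 clk=1 s3=0 s2=0 s1=0 s0=0 s4=0
t13.Δ1 s5=0 clk=0 s3=0 s2=0 s1=0 s0=0 s4=0
t14.Δ0 s5=0 clk=0 s3=0 s2=0 s1=0 s0=0 s4=0
t14.Δ1 s5=0 clk=1 s3=0 s2=0 s1=0 s0=0 s4=0
t14.Δ2 s5=0 clk=1 s3=1 s2=0 s1=0 s0=0 s4=0
t14.Δ3 s5=1 clk=1 s3=1 s2=0 s1=0 s0=0 s4=1
t14.Δ4 s5=1 clk=1 s3=1 s2=1 s1=0 s0=0 s4=1
t15.Δ0 s5=1 clk=1 s3=1 s2=1 s1=0 s0=0 s4=1
t15.Δ1 s5=1 clk=0 s3=1 s2=1 s1=0 s0=0 s4=1
t16.Δ0 s5=1 clk=0 s3=1 s2=1 s1=0 s0=0 s4=1
t16.Δ1 s5=1 clk=1 s3=1 s2=1 s1=0 s0=0 s4=1
t16.Δ2 s5=1 clk=1 s3=0 s2=1 s1=0 s0=0 s4=1
t16.Δ3 s5=1 clk=1 s3=0 s2=1 s1=0 s0=0 s4=0
t16.Δ4 s5=0 clk=1 s3=0 s2=1 s1=0 s0=0 s4=0
t16.Δ5 s5=0 clk=1 s3=0 s2=0 s1=0 s0=0 s4=0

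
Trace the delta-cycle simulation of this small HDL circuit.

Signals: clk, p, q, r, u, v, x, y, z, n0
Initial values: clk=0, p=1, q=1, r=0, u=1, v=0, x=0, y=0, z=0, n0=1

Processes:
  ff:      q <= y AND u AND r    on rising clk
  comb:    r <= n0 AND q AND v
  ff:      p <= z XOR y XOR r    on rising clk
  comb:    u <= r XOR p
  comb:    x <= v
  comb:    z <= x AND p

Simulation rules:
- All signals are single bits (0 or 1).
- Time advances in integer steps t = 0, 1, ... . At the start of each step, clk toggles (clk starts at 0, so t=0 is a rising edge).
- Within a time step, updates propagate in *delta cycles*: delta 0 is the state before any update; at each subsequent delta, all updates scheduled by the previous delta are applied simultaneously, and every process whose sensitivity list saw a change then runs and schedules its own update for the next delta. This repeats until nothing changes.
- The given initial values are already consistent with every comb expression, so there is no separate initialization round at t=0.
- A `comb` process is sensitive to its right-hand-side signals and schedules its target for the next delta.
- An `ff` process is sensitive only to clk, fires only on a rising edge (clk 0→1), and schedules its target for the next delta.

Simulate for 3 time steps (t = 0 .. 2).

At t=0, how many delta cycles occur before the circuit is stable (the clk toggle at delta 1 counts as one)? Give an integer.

3

t0.Δ0 u=1 q=1 v=0 clk=0 x=0 z=0 n0=1 r=0 p=1 y=0
t0.Δ1 u=1 q=1 v=0 clk=1 x=0 z=0 n0=1 r=0 p=1 y=0
t0.Δ2 u=1 q=0 v=0 clk=1 x=0 z=0 n0=1 r=0 p=0 y=0
t0.Δ3 u=0 q=0 v=0 clk=1 x=0 z=0 n0=1 r=0 p=0 y=0
t1.Δ0 u=0 q=0 v=0 clk=1 x=0 z=0 n0=1 r=0 p=0 y=0
t1.Δ1 u=0 q=0 v=0 clk=0 x=0 z=0 n0=1 r=0 p=0 y=0
t2.Δ0 u=0 q=0 v=0 clk=0 x=0 z=0 n0=1 r=0 p=0 y=0
t2.Δ1 u=0 q=0 v=0 clk=1 x=0 z=0 n0=1 r=0 p=0 y=0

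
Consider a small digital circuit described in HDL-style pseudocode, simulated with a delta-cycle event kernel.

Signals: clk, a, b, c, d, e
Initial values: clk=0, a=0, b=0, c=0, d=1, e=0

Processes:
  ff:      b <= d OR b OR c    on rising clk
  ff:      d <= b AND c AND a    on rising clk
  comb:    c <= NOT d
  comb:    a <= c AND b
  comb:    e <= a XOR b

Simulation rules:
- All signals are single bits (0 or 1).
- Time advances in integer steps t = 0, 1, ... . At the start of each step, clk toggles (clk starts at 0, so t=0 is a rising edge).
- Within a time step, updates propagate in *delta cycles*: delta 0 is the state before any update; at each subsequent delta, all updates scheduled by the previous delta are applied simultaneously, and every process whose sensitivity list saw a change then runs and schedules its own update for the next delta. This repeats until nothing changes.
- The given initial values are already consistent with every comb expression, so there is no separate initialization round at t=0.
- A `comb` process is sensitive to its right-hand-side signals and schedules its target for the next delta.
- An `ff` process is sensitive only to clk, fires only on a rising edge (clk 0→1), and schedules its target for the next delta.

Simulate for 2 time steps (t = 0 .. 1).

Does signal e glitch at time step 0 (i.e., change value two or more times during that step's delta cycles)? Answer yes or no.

yes

t=0 Δ0: c=0 d=1 a=0 e=0 b=0 clk=0
  Δ1: clk:0→1
  Δ2: d:1→0, b:0→1
  Δ3: c:0→1, e:0→1
  Δ4: a:0→1
  Δ5: e:1→0
  (5Δ to stable)
t=1 Δ0: c=1 d=0 a=1 e=0 b=1 clk=1
  Δ1: clk:1→0
  (1Δ to stable)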